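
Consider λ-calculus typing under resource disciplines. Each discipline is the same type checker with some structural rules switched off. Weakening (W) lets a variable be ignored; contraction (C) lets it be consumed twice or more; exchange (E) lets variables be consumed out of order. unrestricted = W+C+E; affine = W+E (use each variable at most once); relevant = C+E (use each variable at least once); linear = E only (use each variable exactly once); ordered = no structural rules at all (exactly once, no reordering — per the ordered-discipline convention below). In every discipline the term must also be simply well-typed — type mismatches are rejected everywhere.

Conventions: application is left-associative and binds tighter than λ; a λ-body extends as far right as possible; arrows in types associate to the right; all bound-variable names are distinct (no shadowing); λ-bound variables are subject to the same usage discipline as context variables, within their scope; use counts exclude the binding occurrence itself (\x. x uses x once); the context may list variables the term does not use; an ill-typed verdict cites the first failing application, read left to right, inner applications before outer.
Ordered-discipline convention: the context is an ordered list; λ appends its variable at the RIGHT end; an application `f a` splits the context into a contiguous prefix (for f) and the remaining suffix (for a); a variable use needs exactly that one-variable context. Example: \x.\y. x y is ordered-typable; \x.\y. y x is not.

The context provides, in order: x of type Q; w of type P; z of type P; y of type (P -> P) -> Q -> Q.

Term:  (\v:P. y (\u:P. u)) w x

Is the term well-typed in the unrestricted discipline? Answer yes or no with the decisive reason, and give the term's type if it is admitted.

yes — typability at Q is all that's needed; term : Q
use counts: x: 1; w: 1; z: 0; y: 1; v (bound): 0; u (bound): 1
uses in reading order: y, u, w, x
typing: ✓ — Q
across the five disciplines: ordered ✗ | linear ✗ | affine ✓ | relevant ✗ | unrestricted ✓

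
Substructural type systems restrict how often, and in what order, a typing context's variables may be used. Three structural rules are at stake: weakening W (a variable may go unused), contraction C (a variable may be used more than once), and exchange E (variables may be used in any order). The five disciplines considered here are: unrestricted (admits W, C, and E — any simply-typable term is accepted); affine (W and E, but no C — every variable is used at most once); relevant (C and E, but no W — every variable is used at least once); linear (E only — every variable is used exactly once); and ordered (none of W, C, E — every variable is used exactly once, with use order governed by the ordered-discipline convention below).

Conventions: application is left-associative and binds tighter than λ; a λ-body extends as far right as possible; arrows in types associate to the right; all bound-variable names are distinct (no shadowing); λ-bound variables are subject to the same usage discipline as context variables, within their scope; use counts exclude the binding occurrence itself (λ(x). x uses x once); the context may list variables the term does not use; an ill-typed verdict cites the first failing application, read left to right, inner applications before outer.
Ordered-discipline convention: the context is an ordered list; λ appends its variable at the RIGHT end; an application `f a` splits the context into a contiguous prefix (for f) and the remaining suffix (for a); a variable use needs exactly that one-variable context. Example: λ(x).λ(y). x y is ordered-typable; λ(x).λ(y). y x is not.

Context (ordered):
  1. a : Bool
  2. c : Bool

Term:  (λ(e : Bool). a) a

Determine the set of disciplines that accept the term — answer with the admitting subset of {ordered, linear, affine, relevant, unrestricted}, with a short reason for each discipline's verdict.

admitted by: unrestricted
usage: a=2, c=0, e (λ-bound)=0
left-to-right use order: a, a
typing: ✓ — Bool
ordered: ✗, needs contraction — a ×2; needs weakening: c, e unused
linear: ✗, needs contraction — a ×2; needs weakening: c, e unused
affine: ✗, needs contraction — a ×2
relevant: ✗, needs weakening: c, e unused
unrestricted: ✓, simply typable at Bool; W, C, E all held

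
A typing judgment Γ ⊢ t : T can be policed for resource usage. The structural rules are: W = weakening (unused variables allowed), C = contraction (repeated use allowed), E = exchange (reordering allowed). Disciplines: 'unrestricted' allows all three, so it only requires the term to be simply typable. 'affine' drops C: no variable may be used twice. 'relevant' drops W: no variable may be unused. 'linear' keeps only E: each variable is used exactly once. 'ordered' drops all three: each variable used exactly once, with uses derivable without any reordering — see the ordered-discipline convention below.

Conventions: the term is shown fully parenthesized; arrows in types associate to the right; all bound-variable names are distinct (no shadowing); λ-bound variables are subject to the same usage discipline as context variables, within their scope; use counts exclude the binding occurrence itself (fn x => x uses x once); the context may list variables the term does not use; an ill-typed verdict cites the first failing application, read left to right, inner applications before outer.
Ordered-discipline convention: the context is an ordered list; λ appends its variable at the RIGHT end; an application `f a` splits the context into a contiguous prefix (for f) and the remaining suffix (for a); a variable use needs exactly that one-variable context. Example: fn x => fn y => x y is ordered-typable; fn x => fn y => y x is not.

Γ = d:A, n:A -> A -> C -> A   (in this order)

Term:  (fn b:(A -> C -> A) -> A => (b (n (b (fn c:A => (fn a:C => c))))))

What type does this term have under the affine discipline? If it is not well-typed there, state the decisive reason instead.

not well-typed under affine — repeated use of b ×2
counts: d: 0, n: 1, b (λ-bound): 2, c (λ-bound): 1, a (λ-bound): 0
use order (left to right): b, n, b, c
typing: the term checks, with type ((A -> C -> A) -> A) -> A
per-discipline verdicts: ordered ✗ | linear ✗ | affine ✗ | relevant ✗ | unrestricted ✓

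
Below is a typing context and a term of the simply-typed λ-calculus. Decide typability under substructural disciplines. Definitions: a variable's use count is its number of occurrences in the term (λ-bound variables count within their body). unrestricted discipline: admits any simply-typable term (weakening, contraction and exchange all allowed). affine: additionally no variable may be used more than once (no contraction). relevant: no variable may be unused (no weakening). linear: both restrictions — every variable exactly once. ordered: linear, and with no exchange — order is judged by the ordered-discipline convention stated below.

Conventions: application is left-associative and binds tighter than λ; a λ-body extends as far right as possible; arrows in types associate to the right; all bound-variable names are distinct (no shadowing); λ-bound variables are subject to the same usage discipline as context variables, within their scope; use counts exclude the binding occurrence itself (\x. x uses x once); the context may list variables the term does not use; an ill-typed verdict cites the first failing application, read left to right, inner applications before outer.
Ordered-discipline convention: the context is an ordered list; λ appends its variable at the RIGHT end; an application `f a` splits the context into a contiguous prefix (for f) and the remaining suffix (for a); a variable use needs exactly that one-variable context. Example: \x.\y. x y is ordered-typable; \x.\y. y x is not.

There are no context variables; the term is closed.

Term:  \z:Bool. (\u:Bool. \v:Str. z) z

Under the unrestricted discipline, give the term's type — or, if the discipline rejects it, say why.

term : Bool → Str → Bool
usage: z (bound)=2; u (bound)=0; v (bound)=0
order of uses: z, z
typing: well-typed — term : Bool → Str → Bool
all disciplines: ordered ✗ | linear ✗ | affine ✗ | relevant ✗ | unrestricted ✓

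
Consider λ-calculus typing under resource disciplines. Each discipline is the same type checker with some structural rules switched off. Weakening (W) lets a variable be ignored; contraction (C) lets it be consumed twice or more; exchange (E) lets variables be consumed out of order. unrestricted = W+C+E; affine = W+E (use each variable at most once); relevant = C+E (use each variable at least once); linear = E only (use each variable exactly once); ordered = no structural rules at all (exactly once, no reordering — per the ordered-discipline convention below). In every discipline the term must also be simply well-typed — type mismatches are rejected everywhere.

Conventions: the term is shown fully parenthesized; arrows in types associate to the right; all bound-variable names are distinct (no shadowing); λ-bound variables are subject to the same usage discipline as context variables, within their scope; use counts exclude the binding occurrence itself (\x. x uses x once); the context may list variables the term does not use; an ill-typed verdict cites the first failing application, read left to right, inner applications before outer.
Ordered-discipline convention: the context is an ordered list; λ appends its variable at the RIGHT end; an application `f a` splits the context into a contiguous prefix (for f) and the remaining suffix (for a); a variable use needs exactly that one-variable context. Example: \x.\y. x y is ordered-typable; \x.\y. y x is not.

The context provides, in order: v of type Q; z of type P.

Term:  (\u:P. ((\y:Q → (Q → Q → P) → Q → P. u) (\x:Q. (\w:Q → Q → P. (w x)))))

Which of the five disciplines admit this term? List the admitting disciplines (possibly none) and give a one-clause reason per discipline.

accepted by: affine, unrestricted
variable uses: v: 0; z: 0; u (bound): 1; y (bound): 0; x (bound): 1; w (bound): 1
order of uses: u, w, x
typing: ✓ — P → P
ordered: ✗, needs weakening: v, z, y unused
linear: ✗, needs weakening: v, z, y unused
affine: ✓, v, z, u, y, x, w: no repeats, contraction unneeded
relevant: ✗, needs weakening: v, z, y unused
unrestricted: ✓, typability at P → P is all that's needed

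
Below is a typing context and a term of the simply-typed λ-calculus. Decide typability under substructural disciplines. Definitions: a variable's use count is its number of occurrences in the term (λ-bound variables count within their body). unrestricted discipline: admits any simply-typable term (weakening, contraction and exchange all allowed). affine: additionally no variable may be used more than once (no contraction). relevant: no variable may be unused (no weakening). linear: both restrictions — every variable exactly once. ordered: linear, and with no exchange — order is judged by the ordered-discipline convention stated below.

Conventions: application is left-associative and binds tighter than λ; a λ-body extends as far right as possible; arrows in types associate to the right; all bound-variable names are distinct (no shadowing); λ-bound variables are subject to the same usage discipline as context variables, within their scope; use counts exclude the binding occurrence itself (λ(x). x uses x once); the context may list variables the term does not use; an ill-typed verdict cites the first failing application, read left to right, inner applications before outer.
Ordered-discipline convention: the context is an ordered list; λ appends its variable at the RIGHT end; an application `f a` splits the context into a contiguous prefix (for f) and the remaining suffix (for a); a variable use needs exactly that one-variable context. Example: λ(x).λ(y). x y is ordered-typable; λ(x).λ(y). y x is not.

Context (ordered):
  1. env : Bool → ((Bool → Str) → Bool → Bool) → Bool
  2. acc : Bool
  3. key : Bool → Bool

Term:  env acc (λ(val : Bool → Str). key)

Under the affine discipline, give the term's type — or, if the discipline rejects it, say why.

term : Bool
usage: env: 1, acc: 1, key: 1, val (bound): 0
left-to-right use order: env, acc, key
typing: ✓ — Bool
across the five disciplines: ordered ✗; linear ✗; affine ✓; relevant ✗; unrestricted ✓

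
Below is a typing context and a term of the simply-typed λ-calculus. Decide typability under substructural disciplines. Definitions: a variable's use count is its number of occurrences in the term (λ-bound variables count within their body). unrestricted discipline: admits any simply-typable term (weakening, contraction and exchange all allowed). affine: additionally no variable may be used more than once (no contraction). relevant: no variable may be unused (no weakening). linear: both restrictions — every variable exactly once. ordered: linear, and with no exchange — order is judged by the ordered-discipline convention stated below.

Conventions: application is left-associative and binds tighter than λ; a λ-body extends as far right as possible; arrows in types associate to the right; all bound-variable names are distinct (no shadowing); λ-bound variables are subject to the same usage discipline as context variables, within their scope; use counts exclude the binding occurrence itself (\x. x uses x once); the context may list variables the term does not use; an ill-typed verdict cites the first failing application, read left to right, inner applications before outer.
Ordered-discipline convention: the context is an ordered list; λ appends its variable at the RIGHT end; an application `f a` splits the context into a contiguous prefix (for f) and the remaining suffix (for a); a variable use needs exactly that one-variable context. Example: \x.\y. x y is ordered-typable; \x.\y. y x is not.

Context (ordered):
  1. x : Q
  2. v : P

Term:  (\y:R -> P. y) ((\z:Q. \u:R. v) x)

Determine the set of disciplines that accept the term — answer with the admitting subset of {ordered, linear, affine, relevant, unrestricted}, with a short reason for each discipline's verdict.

accepted by: affine, unrestricted
counts: x: 1, v: 1, y [bound]: 1, z [bound]: 0, u [bound]: 0
order of uses: y, v, x
typing: ✓ — R -> P
ordered ✗ (z, u never used (weakening))
linear ✗ (z, u never used (weakening))
affine ✓ (no duplicate uses among x, v, y, z, u)
relevant ✗ (z, u never used (weakening))
unrestricted ✓ (typability at R -> P is all that's needed)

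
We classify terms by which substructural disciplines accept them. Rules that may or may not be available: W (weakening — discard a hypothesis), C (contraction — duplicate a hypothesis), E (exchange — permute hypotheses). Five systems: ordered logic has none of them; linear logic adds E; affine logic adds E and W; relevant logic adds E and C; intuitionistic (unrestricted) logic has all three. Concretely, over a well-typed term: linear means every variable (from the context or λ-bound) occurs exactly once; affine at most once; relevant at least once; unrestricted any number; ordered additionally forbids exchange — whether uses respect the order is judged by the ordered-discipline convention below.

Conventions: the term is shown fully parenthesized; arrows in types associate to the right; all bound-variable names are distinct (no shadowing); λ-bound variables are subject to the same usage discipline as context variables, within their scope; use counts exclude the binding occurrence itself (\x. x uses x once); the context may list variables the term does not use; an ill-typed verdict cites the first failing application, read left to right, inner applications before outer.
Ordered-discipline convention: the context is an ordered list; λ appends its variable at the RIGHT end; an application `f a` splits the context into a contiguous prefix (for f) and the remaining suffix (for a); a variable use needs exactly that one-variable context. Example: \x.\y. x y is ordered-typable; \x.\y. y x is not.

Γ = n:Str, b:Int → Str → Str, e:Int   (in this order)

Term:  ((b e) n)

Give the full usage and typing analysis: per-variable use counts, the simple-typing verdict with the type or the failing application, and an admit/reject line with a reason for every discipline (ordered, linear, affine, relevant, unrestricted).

variable uses: n: 1×; b: 1×; e: 1×
uses in reading order: b, e, n
typing: well-typed — term : Str
ordered: ✗ — no ordered split (uses run b, e, n)
linear: ✓ — n, b, e: one use apiece
affine: ✓ — none of n, b, e used more than once
relevant: ✓ — none of n, b, e goes unused
unrestricted: ✓ — simply typable at Str; W, C, E all held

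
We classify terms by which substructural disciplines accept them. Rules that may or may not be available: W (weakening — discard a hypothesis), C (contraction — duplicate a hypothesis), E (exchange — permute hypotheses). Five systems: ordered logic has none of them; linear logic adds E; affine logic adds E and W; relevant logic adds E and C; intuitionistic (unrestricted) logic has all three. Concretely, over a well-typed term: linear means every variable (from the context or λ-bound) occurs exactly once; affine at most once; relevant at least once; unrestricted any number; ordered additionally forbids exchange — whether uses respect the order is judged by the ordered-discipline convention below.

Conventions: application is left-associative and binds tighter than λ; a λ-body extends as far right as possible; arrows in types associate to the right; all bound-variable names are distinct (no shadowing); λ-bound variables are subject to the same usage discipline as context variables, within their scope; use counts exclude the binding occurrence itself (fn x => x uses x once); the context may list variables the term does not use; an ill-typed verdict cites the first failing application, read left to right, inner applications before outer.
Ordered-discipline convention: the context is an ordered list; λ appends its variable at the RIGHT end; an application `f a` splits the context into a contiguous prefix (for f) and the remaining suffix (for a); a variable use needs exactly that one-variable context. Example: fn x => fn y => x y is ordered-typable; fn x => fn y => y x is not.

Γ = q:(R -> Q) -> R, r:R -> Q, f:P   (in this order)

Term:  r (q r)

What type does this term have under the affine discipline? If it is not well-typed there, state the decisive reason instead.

not well-typed under affine — needs contraction — r ×2
counts: q ×1, r ×2, f ×0
left-to-right use order: r, q, r
typing: well-typed at Q
across the five disciplines: ordered ✗ | linear ✗ | affine ✗ | relevant ✗ | unrestricted ✓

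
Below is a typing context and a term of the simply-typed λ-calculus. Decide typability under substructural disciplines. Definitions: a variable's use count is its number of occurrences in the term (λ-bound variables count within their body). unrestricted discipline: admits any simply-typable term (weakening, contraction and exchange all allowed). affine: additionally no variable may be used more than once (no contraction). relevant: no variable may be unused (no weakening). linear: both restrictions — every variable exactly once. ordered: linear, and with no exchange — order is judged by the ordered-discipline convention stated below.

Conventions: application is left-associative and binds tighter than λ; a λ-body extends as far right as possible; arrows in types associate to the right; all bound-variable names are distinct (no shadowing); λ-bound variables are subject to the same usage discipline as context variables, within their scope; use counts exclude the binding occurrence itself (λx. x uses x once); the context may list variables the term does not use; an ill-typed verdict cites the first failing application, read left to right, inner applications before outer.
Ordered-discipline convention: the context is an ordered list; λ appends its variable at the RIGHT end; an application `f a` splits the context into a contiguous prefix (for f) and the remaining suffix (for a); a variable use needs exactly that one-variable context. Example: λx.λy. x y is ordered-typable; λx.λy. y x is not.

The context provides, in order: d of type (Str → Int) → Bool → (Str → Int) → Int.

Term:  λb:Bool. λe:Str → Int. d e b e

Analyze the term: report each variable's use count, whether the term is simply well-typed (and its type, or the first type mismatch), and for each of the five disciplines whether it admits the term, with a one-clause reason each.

use counts: d=1; b [bound]=1; e [bound]=2
uses in reading order: d, e, b, e
typing: well-typed — term : Bool → (Str → Int) → Int
ordered: ✗ — e ×2 used more than once (contraction)
linear: ✗ — e ×2 used more than once (contraction)
affine: ✗ — e ×2 used more than once (contraction)
relevant: ✓ — every one of d, b, e appears
unrestricted: ✓ — simply typable at Bool → (Str → Int) → Int; W, C, E all held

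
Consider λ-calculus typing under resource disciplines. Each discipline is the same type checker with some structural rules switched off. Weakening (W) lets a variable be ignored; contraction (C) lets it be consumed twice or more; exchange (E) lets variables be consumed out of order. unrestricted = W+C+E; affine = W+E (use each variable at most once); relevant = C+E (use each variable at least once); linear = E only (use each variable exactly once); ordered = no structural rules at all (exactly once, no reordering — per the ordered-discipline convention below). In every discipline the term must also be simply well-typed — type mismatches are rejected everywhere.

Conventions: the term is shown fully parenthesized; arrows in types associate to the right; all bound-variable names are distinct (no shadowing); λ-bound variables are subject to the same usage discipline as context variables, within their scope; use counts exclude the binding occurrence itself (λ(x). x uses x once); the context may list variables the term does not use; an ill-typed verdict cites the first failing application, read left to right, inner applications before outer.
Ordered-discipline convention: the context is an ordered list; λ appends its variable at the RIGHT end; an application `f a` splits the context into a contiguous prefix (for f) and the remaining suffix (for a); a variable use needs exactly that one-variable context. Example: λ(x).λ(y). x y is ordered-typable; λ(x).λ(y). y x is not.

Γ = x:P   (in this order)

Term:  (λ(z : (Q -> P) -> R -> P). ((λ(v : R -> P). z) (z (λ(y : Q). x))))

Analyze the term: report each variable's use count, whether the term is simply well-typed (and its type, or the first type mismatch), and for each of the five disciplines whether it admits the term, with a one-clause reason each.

counts: x ×1, z (bound) ×2, v (bound) ×0, y (bound) ×0
left-to-right use order: z, z, x
typing: well-typed — term : ((Q -> P) -> R -> P) -> (Q -> P) -> R -> P
ordered: ✗, z ×2 used more than once (contraction); v, y never used (weakening)
linear: ✗, z ×2 used more than once (contraction); v, y never used (weakening)
affine: ✗, z ×2 used more than once (contraction)
relevant: ✗, v, y never used (weakening)
unrestricted: ✓, type-checks (((Q -> P) -> R -> P) -> (Q -> P) -> R -> P) and nothing is barred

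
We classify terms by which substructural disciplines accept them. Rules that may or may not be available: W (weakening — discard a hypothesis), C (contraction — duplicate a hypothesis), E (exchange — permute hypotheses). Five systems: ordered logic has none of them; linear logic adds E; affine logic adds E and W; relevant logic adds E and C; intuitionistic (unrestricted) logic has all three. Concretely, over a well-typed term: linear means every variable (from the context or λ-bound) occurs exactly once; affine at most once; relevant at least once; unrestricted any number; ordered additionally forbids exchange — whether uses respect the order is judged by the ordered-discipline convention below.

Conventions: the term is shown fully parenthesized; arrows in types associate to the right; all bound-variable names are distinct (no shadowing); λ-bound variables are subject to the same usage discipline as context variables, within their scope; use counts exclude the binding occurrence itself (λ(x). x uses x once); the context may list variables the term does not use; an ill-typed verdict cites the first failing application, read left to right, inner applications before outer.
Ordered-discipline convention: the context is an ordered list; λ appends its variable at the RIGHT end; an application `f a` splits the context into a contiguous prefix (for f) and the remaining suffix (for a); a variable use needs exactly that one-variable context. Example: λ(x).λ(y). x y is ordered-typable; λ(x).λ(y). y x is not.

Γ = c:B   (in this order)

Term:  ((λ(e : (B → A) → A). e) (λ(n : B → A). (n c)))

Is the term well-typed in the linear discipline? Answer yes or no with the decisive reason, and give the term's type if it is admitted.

yes — exactly-once usage across c, e, n; term : (B → A) → A
counts: c: 1×, e (bound): 1×, n (bound): 1×
left-to-right use order: e, n, c
typing: the term checks, with type (B → A) → A
all disciplines: ordered ✗; linear ✓; affine ✓; relevant ✓; unrestricted ✓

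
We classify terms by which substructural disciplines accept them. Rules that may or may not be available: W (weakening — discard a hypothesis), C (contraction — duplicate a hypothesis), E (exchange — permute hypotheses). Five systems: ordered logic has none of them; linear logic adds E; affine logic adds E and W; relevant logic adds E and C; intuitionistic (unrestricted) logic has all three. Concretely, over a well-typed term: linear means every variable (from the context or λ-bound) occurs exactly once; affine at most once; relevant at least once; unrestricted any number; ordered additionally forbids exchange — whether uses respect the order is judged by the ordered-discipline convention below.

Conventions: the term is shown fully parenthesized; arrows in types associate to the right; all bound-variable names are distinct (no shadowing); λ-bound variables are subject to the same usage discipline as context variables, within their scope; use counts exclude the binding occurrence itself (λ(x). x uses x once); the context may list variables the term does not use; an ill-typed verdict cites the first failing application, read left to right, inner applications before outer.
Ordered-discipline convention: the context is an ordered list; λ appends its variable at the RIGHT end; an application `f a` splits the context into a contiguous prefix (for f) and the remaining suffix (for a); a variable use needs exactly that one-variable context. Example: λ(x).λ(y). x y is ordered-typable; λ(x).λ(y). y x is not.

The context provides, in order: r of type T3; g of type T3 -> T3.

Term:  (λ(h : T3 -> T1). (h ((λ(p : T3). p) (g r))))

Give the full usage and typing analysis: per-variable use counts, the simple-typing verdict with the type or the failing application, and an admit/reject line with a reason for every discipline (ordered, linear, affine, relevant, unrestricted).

counts: r: 1×, g: 1×, h [bound]: 1×, p [bound]: 1×
uses in reading order: h, p, g, r
typing: well-typed at (T3 -> T1) -> T1
ordered: ✗, use order h, p, g, r needs exchange
linear: ✓, each of r, g, h, p used exactly once
affine: ✓, r, g, h, p: no repeats, contraction unneeded
relevant: ✓, every one of r, g, h, p appears
unrestricted: ✓, type-checks ((T3 -> T1) -> T1) and nothing is barred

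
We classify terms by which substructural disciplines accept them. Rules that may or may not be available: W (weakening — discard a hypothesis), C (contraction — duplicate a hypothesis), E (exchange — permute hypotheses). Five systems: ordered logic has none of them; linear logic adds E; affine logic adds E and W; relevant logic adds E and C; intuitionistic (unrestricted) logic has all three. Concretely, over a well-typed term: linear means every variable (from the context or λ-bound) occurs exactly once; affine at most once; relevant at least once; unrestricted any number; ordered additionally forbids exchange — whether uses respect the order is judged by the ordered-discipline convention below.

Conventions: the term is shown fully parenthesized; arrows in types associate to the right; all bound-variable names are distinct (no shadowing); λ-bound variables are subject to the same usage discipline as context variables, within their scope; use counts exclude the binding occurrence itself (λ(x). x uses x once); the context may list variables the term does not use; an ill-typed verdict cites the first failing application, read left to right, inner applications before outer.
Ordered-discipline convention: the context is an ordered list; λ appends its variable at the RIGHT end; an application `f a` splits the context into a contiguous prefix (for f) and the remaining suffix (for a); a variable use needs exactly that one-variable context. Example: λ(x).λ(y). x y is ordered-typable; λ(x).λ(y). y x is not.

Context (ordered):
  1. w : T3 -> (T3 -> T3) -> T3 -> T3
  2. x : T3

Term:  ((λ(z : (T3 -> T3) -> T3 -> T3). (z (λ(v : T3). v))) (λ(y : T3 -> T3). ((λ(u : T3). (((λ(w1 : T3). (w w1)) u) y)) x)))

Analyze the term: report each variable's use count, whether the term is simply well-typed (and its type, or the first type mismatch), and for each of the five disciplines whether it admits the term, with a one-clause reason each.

variable uses: w: 1; x: 1; z [bound]: 1; v [bound]: 1; y [bound]: 1; u [bound]: 1; w1 [bound]: 1
use order (left to right): z, v, w, w1, u, y, x
typing: well-typed — term : T3 -> T3
ordered: ✗, no ordered split (uses run z, v, w, w1, u, y, x)
linear: ✓, w, x, z, v, y, u, w1: one use apiece
affine: ✓, none of w, x, z, v, y, u, w1 used more than once
relevant: ✓, every one of w, x, z, v, y, u, w1 appears
unrestricted: ✓, typability at T3 -> T3 is all that's needed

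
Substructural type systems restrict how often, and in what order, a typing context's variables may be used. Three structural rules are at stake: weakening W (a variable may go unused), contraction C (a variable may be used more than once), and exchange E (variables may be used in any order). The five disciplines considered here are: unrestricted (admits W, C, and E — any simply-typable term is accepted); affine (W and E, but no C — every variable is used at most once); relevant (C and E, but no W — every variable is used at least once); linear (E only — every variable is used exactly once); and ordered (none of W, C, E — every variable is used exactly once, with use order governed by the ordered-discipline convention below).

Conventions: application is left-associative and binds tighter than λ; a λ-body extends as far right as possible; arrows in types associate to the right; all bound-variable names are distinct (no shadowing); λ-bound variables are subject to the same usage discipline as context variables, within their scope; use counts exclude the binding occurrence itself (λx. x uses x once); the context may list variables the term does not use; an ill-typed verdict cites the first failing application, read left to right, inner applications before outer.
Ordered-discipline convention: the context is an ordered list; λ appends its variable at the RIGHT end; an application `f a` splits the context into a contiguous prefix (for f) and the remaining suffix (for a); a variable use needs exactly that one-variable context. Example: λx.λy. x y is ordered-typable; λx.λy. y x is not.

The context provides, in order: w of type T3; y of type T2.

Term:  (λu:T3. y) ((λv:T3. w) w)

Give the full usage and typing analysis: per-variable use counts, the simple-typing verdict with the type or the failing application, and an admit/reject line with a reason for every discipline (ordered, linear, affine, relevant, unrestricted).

counts: w: 2×; y: 1×; u (λ-bound): 0×; v (λ-bound): 0×
uses in reading order: y, w, w
typing: well-typed — term : T2
ordered: ✗, w ×2 used more than once (contraction); needs weakening: u, v unused
linear: ✗, w ×2 used more than once (contraction); needs weakening: u, v unused
affine: ✗, w ×2 used more than once (contraction)
relevant: ✗, needs weakening: u, v unused
unrestricted: ✓, well-typed at T2; no restrictions here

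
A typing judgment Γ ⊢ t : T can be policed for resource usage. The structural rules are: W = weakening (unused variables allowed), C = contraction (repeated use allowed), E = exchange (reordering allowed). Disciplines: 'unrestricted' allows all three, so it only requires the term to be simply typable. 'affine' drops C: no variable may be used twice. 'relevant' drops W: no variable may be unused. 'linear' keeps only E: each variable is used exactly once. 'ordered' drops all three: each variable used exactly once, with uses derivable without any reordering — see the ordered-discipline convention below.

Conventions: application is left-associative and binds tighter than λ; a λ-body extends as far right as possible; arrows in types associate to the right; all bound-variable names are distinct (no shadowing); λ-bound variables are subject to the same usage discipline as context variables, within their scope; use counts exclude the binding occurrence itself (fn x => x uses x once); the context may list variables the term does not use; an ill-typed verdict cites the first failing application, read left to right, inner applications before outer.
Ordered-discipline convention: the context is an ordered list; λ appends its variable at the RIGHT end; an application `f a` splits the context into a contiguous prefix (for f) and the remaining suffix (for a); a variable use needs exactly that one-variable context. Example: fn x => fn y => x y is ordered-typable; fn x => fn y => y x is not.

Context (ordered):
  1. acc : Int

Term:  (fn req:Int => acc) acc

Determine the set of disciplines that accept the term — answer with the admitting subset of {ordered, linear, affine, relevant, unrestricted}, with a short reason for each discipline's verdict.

admitted by: unrestricted
use counts: acc=2, req (bound)=0
order of uses: acc, acc
typing: well-typed at Int
ordered: ✗ — acc ×2 used more than once (contraction); needs weakening: req unused
linear: ✗ — acc ×2 used more than once (contraction); needs weakening: req unused
affine: ✗ — acc ×2 used more than once (contraction)
relevant: ✗ — needs weakening: req unused
unrestricted: ✓ — type-checks (Int) and nothing is barred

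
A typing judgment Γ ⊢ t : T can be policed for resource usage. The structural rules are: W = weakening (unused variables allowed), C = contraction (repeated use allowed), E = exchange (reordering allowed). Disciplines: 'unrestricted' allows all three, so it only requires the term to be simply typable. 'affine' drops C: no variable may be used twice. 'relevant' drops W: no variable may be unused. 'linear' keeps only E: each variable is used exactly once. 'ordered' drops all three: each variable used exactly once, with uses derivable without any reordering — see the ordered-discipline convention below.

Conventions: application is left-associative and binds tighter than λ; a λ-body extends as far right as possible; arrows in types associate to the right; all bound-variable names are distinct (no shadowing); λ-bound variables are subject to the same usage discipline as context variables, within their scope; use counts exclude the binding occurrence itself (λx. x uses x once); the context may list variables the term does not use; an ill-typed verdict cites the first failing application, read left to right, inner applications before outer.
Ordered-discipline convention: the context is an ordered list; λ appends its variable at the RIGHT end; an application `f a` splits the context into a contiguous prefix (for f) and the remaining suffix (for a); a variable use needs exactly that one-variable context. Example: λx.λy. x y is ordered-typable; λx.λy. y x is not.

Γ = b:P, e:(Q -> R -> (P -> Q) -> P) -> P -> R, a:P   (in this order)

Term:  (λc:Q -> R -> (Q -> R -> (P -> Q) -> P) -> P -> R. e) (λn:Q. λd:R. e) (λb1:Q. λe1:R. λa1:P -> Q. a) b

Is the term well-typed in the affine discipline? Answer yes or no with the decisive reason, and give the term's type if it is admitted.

no — needs contraction — e ×2
variable uses: b: 1×, e: 2×, a: 1×, c (bound): 0×, n (bound): 0×, d (bound): 0×, b1 (bound): 0×, e1 (bound): 0×, a1 (bound): 0×
uses in reading order: e, e, a, b
typing: ✓ — R
summary: ordered ✗; linear ✗; affine ✗; relevant ✗; unrestricted ✓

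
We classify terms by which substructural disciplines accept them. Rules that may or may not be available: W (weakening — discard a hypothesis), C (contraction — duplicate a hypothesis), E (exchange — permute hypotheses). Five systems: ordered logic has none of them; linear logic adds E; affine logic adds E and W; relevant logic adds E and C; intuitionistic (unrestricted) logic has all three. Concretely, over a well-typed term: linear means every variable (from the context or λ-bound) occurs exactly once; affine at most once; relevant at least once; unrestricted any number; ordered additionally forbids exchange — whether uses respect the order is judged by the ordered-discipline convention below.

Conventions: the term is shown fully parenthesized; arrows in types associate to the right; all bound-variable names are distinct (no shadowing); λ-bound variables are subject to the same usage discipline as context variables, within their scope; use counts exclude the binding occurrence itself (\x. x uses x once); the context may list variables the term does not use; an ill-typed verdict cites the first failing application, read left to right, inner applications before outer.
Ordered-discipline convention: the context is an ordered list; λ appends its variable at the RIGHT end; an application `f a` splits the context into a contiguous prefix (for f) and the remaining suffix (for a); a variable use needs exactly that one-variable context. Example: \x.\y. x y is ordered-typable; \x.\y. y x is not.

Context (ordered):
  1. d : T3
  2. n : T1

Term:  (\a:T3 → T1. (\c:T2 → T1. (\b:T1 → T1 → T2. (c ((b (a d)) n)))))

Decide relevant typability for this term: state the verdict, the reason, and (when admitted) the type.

yes — none of d, n, a, c, b goes unused; term : (T3 → T1) → (T2 → T1) → (T1 → T1 → T2) → T1
variable uses: d: 1×, n: 1×, a (λ-bound): 1×, c (λ-bound): 1×, b (λ-bound): 1×
order of uses: c, b, a, d, n
typing: the term checks, with type (T3 → T1) → (T2 → T1) → (T1 → T1 → T2) → T1
across the five disciplines: ordered ✗ | linear ✓ | affine ✓ | relevant ✓ | unrestricted ✓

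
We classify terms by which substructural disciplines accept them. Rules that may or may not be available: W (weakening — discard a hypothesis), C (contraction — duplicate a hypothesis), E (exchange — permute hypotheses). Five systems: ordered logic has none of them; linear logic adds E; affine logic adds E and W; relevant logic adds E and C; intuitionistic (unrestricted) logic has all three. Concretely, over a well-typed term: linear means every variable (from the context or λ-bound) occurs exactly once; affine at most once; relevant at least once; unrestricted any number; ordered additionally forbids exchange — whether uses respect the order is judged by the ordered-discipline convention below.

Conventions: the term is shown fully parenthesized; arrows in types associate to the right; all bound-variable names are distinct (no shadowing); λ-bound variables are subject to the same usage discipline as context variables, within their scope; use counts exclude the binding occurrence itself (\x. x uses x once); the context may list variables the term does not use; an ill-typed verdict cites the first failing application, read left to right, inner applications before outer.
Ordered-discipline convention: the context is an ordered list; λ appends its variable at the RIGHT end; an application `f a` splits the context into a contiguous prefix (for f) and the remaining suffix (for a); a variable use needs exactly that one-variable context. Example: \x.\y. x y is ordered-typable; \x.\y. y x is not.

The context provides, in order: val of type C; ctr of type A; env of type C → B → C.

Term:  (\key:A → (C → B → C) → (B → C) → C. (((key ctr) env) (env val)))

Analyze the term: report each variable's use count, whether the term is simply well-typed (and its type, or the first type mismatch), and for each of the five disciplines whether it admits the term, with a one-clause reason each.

variable uses: val: 1; ctr: 1; env: 2; key [bound]: 1
order of uses: key, ctr, env, env, val
typing: the term checks, with type (A → (C → B → C) → (B → C) → C) → C
ordered: ✗, repeated use of env ×2
linear: ✗, repeated use of env ×2
affine: ✗, repeated use of env ×2
relevant: ✓, val, ctr, env, key: all used, weakening unneeded
unrestricted: ✓, type-checks ((A → (C → B → C) → (B → C) → C) → C) and nothing is barred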